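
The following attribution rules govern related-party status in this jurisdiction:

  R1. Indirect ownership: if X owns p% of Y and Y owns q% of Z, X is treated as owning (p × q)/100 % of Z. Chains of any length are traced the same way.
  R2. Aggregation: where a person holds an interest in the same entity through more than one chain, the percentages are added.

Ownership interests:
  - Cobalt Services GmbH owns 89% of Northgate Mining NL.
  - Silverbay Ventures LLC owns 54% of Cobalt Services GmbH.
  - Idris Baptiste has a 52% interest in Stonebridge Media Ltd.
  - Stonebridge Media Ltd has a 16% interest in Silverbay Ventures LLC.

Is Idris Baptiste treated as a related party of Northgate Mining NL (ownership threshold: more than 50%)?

No

Chain via Stonebridge Media Ltd → Silverbay Ventures LLC → Cobalt Services GmbH (R1): 52% × 16% × 54% × 89% = 3.998592% of Northgate Mining NL.
3.998592% does not exceed the 50% threshold, so Idris is not a related party to Northgate Mining NL.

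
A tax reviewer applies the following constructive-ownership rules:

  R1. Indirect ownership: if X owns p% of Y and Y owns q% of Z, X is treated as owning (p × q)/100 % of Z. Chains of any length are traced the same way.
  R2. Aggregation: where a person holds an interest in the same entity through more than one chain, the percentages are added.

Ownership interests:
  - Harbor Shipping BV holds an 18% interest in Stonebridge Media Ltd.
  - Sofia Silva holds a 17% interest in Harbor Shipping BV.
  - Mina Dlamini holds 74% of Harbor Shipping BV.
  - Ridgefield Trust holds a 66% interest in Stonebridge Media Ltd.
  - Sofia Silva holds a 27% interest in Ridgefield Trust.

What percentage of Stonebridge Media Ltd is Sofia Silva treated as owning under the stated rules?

20.88%

Chain via Ridgefield Trust (R1): 27% × 66% = 17.82% of Stonebridge Media Ltd.
Chain via Harbor Shipping BV (R1): 17% × 18% = 3.06% of Stonebridge Media Ltd.
Aggregating (R2): 17.82% + 3.06% = 20.88%.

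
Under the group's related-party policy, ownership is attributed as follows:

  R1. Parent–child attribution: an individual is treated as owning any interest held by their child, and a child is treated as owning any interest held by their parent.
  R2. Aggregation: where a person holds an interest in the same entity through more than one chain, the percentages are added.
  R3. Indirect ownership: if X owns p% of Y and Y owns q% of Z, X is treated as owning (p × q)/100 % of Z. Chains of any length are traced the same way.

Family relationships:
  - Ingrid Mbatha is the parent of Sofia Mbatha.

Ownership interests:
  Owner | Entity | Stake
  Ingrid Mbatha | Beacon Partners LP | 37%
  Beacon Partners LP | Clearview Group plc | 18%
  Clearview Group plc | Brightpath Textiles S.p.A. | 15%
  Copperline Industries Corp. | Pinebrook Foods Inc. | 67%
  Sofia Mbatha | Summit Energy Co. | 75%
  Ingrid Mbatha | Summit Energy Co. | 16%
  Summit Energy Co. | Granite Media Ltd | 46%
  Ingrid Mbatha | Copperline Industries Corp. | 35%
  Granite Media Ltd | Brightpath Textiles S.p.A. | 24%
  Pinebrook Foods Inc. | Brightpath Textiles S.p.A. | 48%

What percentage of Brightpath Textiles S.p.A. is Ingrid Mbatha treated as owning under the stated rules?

22.3014%

By parent–child attribution (R1), Ingrid Mbatha is treated as also owning Sofia Mbatha's interest in Summit Energy Co, giving 16% + 75% = 91%.
Chain via Beacon Partners LP → Clearview Group plc (R3): 37% × 18% × 15% = 0.999% of Brightpath Textiles S.p.A.
Chain via Copperline Industries Corp. → Pinebrook Foods Inc. (R3): 35% × 67% × 48% = 11.256% of Brightpath Textiles S.p.A.
Chain via Summit Energy Co. → Granite Media Ltd (R3): 91% × 46% × 24% = 10.0464% of Brightpath Textiles S.p.A.
Aggregating (R2): 0.999% + 11.256% + 10.0464% = 22.3014%.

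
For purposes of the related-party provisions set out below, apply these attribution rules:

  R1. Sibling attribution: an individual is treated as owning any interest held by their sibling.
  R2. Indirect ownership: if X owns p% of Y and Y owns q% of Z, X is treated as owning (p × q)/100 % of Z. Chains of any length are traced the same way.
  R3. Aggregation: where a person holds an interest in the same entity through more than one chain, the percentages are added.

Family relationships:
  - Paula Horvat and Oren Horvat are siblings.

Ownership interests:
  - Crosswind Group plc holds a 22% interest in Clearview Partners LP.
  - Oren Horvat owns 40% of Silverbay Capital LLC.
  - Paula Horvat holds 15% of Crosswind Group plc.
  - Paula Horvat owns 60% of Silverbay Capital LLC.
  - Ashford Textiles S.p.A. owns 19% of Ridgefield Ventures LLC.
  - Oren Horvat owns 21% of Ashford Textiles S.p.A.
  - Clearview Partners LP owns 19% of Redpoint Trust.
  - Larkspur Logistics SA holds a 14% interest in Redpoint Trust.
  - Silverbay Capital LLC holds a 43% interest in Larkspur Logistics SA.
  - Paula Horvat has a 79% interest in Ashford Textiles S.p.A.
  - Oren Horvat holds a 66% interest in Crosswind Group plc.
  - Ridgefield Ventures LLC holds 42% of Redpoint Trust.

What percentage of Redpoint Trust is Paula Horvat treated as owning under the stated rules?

By sibling attribution (R1), Paula Horvat is treated as also owning Oren Horvat's interest in Ashford Textiles S.p.A, giving 79% + 21% = 100%.
By sibling attribution (R1), Paula Horvat is treated as also owning Oren Horvat's interest in Crosswind Group plc, giving 15% + 66% = 81%.
By sibling attribution (R1), Paula Horvat is treated as also owning Oren Horvat's interest in Silverbay Capital LLC, giving 60% + 40% = 100%.
Chain via Ashford Textiles S.p.A. → Ridgefield Ventures LLC (R2): 100% × 19% × 42% = 7.98% of Redpoint Trust.
Chain via Crosswind Group plc → Clearview Partners LP (R2): 81% × 22% × 19% = 3.3858% of Redpoint Trust.
Chain via Silverbay Capital LLC → Larkspur Logistics SA (R2): 100% × 43% × 14% = 6.02% of Redpoint Trust.
Aggregating (R3): 7.98% + 3.3858% + 6.02% = 17.3858%.

17.3858%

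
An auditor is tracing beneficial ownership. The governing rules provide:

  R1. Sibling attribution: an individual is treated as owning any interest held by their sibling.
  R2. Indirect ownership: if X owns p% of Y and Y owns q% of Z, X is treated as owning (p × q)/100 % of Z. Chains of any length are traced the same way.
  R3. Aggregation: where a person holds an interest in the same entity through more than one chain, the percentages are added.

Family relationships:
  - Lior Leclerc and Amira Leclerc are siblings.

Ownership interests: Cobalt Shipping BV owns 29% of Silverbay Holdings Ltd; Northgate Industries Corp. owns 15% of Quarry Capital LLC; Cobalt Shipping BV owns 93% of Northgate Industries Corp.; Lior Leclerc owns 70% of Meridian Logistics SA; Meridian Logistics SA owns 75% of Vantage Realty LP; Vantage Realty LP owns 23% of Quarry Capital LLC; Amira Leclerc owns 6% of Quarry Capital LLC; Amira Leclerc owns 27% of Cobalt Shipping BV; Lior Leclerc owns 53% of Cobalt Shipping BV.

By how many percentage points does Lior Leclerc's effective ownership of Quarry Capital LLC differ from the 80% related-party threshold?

By sibling attribution (R1), Lior Leclerc is treated as also owning Amira Leclerc's interest in Cobalt Shipping BV, giving 53% + 27% = 80%.
By sibling attribution (R1), Lior Leclerc is treated as owning Amira Leclerc's 6% interest in Quarry Capital LLC.
Chain via Cobalt Shipping BV → Northgate Industries Corp. (R2): 80% × 93% × 15% = 11.16% of Quarry Capital LLC.
Chain via Meridian Logistics SA → Vantage Realty LP (R2): 70% × 75% × 23% = 12.075% of Quarry Capital LLC.
Direct interest in Quarry Capital LLC: 6%.
Aggregating (R3): 11.16% + 12.075% + 6% = 29.235%.
29.235% falls short of the 80% threshold by 50.765 percentage points.

50.765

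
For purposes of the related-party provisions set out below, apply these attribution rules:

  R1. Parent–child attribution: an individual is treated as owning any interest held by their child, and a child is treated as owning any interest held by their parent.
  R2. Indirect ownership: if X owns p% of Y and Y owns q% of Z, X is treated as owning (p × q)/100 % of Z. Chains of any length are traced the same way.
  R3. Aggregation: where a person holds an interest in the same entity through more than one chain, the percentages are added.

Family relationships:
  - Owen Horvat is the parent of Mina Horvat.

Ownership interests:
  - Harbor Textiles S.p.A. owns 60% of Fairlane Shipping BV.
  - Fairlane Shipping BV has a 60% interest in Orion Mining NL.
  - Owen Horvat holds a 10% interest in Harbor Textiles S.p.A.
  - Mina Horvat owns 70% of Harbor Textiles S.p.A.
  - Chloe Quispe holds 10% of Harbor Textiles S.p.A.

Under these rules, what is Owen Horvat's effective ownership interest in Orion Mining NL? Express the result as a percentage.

28.8%

By parent–child attribution (R1), Owen Horvat is treated as also owning Mina Horvat's interest in Harbor Textiles S.p.A, giving 10% + 70% = 80%.
Chain via Harbor Textiles S.p.A. → Fairlane Shipping BV (R2): 80% × 60% × 60% = 28.8% of Orion Mining NL.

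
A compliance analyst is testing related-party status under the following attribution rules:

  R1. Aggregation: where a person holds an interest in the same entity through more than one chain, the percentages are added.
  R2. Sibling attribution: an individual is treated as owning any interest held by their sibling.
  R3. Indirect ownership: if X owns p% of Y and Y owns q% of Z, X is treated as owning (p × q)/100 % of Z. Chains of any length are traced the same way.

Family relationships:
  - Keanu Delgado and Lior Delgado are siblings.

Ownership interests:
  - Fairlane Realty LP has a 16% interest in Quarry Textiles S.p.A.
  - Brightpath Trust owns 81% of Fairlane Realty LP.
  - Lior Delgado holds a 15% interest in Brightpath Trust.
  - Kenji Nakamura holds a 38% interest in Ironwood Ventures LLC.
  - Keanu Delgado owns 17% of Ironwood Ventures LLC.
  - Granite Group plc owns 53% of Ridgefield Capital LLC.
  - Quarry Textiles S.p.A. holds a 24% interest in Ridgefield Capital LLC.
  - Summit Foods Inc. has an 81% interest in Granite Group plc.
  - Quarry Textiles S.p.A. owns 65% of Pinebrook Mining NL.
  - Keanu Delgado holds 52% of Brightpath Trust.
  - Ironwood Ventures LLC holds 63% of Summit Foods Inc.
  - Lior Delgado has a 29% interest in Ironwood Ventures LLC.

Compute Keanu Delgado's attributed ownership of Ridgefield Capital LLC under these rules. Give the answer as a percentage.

By sibling attribution (R2), Keanu Delgado is treated as also owning Lior Delgado's interest in Ironwood Ventures LLC, giving 17% + 29% = 46%.
By sibling attribution (R2), Keanu Delgado is treated as also owning Lior Delgado's interest in Brightpath Trust, giving 52% + 15% = 67%.
Chain via Ironwood Ventures LLC → Summit Foods Inc. → Granite Group plc (R3): 46% × 63% × 81% × 53% = 12.441114% of Ridgefield Capital LLC.
Chain via Brightpath Trust → Fairlane Realty LP → Quarry Textiles S.p.A. (R3): 67% × 81% × 16% × 24% = 2.083968% of Ridgefield Capital LLC.
Aggregating (R1): 12.441114% + 2.083968% = 14.525082%.

14.525082%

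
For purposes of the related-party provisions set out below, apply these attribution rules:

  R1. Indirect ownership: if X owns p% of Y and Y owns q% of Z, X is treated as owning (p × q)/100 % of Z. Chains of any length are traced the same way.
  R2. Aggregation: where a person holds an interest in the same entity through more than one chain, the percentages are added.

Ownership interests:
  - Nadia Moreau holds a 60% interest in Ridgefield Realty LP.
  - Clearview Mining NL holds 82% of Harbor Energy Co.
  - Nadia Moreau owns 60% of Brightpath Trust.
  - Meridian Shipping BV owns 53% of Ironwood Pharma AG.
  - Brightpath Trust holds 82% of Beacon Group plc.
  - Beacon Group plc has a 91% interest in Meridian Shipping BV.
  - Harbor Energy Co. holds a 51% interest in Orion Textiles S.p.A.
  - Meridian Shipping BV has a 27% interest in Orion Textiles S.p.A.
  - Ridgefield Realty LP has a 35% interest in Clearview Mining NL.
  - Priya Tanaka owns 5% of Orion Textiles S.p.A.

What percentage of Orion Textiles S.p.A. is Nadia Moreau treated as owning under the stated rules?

Chain via Brightpath Trust → Beacon Group plc → Meridian Shipping BV (R1): 60% × 82% × 91% × 27% = 12.08844% of Orion Textiles S.p.A.
Chain via Ridgefield Realty LP → Clearview Mining NL → Harbor Energy Co. (R1): 60% × 35% × 82% × 51% = 8.7822% of Orion Textiles S.p.A.
Aggregating (R2): 12.08844% + 8.7822% = 20.87064%.

20.87064%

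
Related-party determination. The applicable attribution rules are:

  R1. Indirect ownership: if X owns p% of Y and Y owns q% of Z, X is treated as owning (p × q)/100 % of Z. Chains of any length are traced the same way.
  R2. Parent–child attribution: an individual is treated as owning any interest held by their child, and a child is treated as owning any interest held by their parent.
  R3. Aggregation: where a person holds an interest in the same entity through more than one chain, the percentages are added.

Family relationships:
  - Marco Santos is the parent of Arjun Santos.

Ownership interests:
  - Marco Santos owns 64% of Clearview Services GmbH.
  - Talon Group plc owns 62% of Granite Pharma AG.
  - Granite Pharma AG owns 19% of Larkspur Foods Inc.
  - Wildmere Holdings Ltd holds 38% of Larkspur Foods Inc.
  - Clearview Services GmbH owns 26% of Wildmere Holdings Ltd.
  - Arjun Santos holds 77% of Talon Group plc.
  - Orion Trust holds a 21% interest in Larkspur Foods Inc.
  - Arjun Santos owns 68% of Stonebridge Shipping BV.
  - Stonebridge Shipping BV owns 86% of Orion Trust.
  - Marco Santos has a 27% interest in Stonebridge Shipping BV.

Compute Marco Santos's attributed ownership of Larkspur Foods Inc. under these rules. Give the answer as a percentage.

By parent–child attribution (R2), Marco Santos is treated as also owning Arjun Santos's interest in Stonebridge Shipping BV, giving 27% + 68% = 95%.
By parent–child attribution (R2), Marco Santos is treated as owning Arjun Santos's 77% interest in Talon Group plc.
Chain via Clearview Services GmbH → Wildmere Holdings Ltd (R1): 64% × 26% × 38% = 6.3232% of Larkspur Foods Inc.
Chain via Stonebridge Shipping BV → Orion Trust (R1): 95% × 86% × 21% = 17.157% of Larkspur Foods Inc.
Chain via Talon Group plc → Granite Pharma AG (R1): 77% × 62% × 19% = 9.0706% of Larkspur Foods Inc.
Aggregating (R3): 6.3232% + 17.157% + 9.0706% = 32.5508%.

32.5508%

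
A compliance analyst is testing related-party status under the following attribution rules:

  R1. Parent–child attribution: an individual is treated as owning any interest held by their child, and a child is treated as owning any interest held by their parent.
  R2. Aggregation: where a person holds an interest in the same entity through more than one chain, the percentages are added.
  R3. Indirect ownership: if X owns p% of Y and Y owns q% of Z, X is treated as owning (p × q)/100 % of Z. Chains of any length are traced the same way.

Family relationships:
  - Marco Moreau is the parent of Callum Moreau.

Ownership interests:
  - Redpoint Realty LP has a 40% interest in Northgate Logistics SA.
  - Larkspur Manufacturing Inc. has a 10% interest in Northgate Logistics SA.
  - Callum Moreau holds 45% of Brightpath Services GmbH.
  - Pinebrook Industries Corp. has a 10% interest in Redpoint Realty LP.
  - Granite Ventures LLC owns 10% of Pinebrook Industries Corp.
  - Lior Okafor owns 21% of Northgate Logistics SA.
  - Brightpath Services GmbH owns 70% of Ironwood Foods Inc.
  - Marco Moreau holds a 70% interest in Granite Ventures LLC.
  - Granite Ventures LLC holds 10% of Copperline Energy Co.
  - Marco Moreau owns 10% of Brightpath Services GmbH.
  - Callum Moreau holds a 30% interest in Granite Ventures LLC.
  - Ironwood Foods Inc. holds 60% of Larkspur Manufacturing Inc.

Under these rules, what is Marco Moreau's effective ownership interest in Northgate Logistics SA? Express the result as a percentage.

By parent–child attribution (R1), Marco Moreau is treated as also owning Callum Moreau's interest in Granite Ventures LLC, giving 70% + 30% = 100%.
By parent–child attribution (R1), Marco Moreau is treated as also owning Callum Moreau's interest in Brightpath Services GmbH, giving 10% + 45% = 55%.
Chain via Granite Ventures LLC → Pinebrook Industries Corp. → Redpoint Realty LP (R3): 100% × 10% × 10% × 40% = 0.4% of Northgate Logistics SA.
Chain via Brightpath Services GmbH → Ironwood Foods Inc. → Larkspur Manufacturing Inc. (R3): 55% × 70% × 60% × 10% = 2.31% of Northgate Logistics SA.
Aggregating (R2): 0.4% + 2.31% = 2.71%.

2.71%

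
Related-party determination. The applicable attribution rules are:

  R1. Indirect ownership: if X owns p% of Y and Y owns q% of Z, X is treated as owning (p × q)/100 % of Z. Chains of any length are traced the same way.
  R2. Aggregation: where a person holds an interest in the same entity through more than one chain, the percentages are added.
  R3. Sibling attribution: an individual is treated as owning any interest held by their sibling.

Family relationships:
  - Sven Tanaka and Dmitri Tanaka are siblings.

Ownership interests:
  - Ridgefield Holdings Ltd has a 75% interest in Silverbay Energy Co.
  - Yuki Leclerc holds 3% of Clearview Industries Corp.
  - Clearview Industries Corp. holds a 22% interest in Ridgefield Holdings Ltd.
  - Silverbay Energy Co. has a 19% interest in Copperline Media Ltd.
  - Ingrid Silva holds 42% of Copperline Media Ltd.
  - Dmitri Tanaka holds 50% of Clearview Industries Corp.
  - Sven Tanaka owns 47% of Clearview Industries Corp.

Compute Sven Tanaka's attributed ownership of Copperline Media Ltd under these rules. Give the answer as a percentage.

3.04095%

By sibling attribution (R3), Sven Tanaka is treated as also owning Dmitri Tanaka's interest in Clearview Industries Corp, giving 47% + 50% = 97%.
Chain via Clearview Industries Corp. → Ridgefield Holdings Ltd → Silverbay Energy Co. (R1): 97% × 22% × 75% × 19% = 3.04095% of Copperline Media Ltd.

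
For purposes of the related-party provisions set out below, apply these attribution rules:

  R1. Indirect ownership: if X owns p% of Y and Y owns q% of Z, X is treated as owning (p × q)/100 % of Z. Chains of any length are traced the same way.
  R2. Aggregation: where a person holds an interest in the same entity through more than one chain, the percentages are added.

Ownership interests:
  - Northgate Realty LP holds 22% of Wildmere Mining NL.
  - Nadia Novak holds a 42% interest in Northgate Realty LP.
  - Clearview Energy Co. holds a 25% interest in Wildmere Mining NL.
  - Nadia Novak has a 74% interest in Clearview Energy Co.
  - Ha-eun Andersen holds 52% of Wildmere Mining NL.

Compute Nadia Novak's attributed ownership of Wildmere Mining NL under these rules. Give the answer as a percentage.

Chain via Clearview Energy Co. (R1): 74% × 25% = 18.5% of Wildmere Mining NL.
Chain via Northgate Realty LP (R1): 42% × 22% = 9.24% of Wildmere Mining NL.
Aggregating (R2): 18.5% + 9.24% = 27.74%.

27.74%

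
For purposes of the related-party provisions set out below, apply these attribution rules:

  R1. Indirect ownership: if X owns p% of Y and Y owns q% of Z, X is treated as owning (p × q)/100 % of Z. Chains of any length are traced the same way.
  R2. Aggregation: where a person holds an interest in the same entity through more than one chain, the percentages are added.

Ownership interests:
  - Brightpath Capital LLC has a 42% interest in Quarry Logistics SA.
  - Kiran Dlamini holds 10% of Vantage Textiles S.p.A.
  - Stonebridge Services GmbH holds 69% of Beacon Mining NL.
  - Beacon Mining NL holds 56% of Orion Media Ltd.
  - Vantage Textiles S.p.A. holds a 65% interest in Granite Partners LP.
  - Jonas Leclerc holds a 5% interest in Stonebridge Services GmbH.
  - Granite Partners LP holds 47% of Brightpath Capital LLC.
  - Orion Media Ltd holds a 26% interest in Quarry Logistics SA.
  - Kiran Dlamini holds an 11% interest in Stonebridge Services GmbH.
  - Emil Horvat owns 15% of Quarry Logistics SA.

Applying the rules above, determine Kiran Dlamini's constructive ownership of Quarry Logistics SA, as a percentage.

2.388204%

Chain via Vantage Textiles S.p.A. → Granite Partners LP → Brightpath Capital LLC (R1): 10% × 65% × 47% × 42% = 1.2831% of Quarry Logistics SA.
Chain via Stonebridge Services GmbH → Beacon Mining NL → Orion Media Ltd (R1): 11% × 69% × 56% × 26% = 1.105104% of Quarry Logistics SA.
Aggregating (R2): 1.2831% + 1.105104% = 2.388204%.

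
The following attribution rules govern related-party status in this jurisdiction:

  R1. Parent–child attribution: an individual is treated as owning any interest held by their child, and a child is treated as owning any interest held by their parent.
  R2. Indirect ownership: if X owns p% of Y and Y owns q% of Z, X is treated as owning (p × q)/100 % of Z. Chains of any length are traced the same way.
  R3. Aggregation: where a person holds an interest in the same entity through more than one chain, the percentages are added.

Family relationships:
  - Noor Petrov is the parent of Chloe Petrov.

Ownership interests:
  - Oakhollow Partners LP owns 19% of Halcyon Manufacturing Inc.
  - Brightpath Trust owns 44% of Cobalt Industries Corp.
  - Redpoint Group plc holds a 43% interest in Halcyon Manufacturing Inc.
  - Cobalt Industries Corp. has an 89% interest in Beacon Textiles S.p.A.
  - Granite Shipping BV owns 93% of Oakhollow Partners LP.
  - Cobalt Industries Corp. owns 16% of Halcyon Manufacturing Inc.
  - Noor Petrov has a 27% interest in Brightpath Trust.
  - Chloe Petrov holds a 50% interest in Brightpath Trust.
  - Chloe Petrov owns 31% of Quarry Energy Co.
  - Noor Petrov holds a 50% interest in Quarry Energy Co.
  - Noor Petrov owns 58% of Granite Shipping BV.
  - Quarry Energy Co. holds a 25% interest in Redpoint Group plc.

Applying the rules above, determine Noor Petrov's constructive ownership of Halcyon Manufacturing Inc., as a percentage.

24.3769%

By parent–child attribution (R1), Noor Petrov is treated as also owning Chloe Petrov's interest in Quarry Energy Co, giving 50% + 31% = 81%.
By parent–child attribution (R1), Noor Petrov is treated as also owning Chloe Petrov's interest in Brightpath Trust, giving 27% + 50% = 77%.
Chain via Quarry Energy Co. → Redpoint Group plc (R2): 81% × 25% × 43% = 8.7075% of Halcyon Manufacturing Inc.
Chain via Brightpath Trust → Cobalt Industries Corp. (R2): 77% × 44% × 16% = 5.4208% of Halcyon Manufacturing Inc.
Chain via Granite Shipping BV → Oakhollow Partners LP (R2): 58% × 93% × 19% = 10.2486% of Halcyon Manufacturing Inc.
Aggregating (R3): 8.7075% + 5.4208% + 10.2486% = 24.3769%.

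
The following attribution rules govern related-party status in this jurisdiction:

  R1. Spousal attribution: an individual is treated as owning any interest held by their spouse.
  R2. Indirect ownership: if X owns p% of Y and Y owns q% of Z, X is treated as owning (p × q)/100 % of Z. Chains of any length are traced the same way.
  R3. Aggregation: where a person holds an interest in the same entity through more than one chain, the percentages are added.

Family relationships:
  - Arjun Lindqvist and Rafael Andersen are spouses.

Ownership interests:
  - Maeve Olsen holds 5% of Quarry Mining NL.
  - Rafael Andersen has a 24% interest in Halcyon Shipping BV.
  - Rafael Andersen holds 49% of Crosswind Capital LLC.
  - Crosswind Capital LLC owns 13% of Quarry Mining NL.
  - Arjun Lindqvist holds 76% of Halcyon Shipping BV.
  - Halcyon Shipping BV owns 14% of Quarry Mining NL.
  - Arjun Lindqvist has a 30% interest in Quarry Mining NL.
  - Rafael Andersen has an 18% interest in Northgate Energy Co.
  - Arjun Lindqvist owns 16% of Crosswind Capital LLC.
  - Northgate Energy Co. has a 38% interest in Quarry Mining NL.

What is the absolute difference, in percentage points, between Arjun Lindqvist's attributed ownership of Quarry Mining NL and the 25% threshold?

By spousal attribution (R1), Arjun Lindqvist is treated as also owning Rafael Andersen's interest in Crosswind Capital LLC, giving 16% + 49% = 65%.
By spousal attribution (R1), Arjun Lindqvist is treated as also owning Rafael Andersen's interest in Halcyon Shipping BV, giving 76% + 24% = 100%.
By spousal attribution (R1), Arjun Lindqvist is treated as owning Rafael Andersen's 18% interest in Northgate Energy Co.
Chain via Crosswind Capital LLC (R2): 65% × 13% = 8.45% of Quarry Mining NL.
Chain via Halcyon Shipping BV (R2): 100% × 14% = 14% of Quarry Mining NL.
Direct interest in Quarry Mining NL: 30%.
Chain via Northgate Energy Co. (R2): 18% × 38% = 6.84% of Quarry Mining NL.
Aggregating (R3): 8.45% + 14% + 30% + 6.84% = 59.29%.
59.29% exceeds the 25% threshold by 34.29 percentage points.

34.29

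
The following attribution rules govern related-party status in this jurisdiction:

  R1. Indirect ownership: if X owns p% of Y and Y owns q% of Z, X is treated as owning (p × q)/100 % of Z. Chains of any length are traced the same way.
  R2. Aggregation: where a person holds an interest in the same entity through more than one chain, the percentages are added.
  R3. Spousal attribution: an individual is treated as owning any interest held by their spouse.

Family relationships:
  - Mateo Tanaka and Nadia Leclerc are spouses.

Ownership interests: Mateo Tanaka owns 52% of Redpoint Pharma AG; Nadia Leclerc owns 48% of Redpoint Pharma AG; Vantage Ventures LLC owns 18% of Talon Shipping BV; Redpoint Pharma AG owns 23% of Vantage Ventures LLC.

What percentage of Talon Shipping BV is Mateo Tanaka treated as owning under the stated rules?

By spousal attribution (R3), Mateo Tanaka is treated as also owning Nadia Leclerc's interest in Redpoint Pharma AG, giving 52% + 48% = 100%.
Chain via Redpoint Pharma AG → Vantage Ventures LLC (R1): 100% × 23% × 18% = 4.14% of Talon Shipping BV.

4.14%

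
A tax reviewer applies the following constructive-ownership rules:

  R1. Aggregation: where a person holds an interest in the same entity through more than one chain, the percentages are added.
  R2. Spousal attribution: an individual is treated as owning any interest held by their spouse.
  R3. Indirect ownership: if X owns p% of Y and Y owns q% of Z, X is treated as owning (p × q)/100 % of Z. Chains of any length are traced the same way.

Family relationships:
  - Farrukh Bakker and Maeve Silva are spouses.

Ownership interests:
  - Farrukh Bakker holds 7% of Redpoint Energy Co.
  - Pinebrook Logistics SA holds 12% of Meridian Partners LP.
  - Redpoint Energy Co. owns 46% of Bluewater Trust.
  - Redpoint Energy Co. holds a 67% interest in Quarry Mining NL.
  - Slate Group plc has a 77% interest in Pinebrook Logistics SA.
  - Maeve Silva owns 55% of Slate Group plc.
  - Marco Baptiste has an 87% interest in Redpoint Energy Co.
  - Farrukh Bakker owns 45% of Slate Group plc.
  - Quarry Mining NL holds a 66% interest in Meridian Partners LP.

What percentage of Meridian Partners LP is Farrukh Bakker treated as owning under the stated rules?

12.3354%

By spousal attribution (R2), Farrukh Bakker is treated as also owning Maeve Silva's interest in Slate Group plc, giving 45% + 55% = 100%.
Chain via Redpoint Energy Co. → Quarry Mining NL (R3): 7% × 67% × 66% = 3.0954% of Meridian Partners LP.
Chain via Slate Group plc → Pinebrook Logistics SA (R3): 100% × 77% × 12% = 9.24% of Meridian Partners LP.
Aggregating (R1): 3.0954% + 9.24% = 12.3354%.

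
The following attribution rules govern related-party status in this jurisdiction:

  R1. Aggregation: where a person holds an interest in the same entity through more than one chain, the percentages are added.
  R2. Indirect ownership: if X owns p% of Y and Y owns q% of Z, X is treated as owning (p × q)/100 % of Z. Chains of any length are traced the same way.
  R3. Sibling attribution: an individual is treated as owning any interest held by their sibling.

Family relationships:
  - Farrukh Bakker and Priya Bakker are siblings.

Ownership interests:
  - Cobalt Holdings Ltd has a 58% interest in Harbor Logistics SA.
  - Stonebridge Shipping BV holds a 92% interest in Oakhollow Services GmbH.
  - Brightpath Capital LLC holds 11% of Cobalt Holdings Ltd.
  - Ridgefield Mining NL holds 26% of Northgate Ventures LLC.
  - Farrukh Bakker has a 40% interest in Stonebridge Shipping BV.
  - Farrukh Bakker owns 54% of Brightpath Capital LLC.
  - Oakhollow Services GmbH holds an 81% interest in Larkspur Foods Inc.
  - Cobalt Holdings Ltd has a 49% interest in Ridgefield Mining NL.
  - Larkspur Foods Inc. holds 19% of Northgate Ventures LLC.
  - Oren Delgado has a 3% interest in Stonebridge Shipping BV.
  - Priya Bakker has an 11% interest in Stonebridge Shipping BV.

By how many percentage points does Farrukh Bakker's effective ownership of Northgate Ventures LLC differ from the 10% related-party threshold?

2.022256

By sibling attribution (R3), Farrukh Bakker is treated as also owning Priya Bakker's interest in Stonebridge Shipping BV, giving 40% + 11% = 51%.
Chain via Stonebridge Shipping BV → Oakhollow Services GmbH → Larkspur Foods Inc. (R2): 51% × 92% × 81% × 19% = 7.220988% of Northgate Ventures LLC.
Chain via Brightpath Capital LLC → Cobalt Holdings Ltd → Ridgefield Mining NL (R2): 54% × 11% × 49% × 26% = 0.756756% of Northgate Ventures LLC.
Aggregating (R1): 7.220988% + 0.756756% = 7.977744%.
7.977744% falls short of the 10% threshold by 2.022256 percentage points.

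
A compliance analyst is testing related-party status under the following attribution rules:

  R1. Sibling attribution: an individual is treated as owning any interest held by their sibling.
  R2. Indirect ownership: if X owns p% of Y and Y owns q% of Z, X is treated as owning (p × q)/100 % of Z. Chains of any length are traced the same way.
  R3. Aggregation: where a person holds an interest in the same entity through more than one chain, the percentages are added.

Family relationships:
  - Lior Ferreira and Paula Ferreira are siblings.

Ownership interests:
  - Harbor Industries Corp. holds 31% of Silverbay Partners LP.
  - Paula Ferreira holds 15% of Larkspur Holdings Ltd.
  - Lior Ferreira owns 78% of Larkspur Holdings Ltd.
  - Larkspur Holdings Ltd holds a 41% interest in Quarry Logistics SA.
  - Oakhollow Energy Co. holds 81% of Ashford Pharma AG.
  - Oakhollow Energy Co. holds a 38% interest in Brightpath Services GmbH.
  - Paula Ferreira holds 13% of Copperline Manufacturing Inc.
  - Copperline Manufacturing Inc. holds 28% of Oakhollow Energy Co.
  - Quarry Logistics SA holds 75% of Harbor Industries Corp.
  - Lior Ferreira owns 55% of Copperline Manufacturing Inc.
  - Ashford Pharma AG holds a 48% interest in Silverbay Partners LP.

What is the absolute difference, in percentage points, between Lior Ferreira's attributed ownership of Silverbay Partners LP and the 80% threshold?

63.732023

By sibling attribution (R1), Lior Ferreira is treated as also owning Paula Ferreira's interest in Copperline Manufacturing Inc, giving 55% + 13% = 68%.
By sibling attribution (R1), Lior Ferreira is treated as also owning Paula Ferreira's interest in Larkspur Holdings Ltd, giving 78% + 15% = 93%.
Chain via Copperline Manufacturing Inc. → Oakhollow Energy Co. → Ashford Pharma AG (R2): 68% × 28% × 81% × 48% = 7.402752% of Silverbay Partners LP.
Chain via Larkspur Holdings Ltd → Quarry Logistics SA → Harbor Industries Corp. (R2): 93% × 41% × 75% × 31% = 8.865225% of Silverbay Partners LP.
Aggregating (R3): 7.402752% + 8.865225% = 16.267977%.
16.267977% falls short of the 80% threshold by 63.732023 percentage points.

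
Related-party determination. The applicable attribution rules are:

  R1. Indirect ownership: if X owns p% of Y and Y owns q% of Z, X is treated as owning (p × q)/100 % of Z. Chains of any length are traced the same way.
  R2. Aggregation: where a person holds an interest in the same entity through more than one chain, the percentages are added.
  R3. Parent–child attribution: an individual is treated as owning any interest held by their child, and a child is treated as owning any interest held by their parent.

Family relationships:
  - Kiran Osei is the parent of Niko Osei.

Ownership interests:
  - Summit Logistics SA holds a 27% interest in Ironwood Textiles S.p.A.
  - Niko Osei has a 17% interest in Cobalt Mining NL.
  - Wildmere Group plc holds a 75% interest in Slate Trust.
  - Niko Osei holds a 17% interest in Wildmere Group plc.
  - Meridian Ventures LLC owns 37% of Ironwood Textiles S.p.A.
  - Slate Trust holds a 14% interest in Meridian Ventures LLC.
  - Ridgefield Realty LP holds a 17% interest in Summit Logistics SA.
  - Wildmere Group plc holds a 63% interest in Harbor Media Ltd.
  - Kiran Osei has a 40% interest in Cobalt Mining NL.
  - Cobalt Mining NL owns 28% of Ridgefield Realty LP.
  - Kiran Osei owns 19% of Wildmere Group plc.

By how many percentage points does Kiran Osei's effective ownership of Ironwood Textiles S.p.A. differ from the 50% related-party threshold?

By parent–child attribution (R3), Kiran Osei is treated as also owning Niko Osei's interest in Wildmere Group plc, giving 19% + 17% = 36%.
By parent–child attribution (R3), Kiran Osei is treated as also owning Niko Osei's interest in Cobalt Mining NL, giving 40% + 17% = 57%.
Chain via Wildmere Group plc → Slate Trust → Meridian Ventures LLC (R1): 36% × 75% × 14% × 37% = 1.3986% of Ironwood Textiles S.p.A.
Chain via Cobalt Mining NL → Ridgefield Realty LP → Summit Logistics SA (R1): 57% × 28% × 17% × 27% = 0.732564% of Ironwood Textiles S.p.A.
Aggregating (R2): 1.3986% + 0.732564% = 2.131164%.
2.131164% falls short of the 50% threshold by 47.868836 percentage points.

47.868836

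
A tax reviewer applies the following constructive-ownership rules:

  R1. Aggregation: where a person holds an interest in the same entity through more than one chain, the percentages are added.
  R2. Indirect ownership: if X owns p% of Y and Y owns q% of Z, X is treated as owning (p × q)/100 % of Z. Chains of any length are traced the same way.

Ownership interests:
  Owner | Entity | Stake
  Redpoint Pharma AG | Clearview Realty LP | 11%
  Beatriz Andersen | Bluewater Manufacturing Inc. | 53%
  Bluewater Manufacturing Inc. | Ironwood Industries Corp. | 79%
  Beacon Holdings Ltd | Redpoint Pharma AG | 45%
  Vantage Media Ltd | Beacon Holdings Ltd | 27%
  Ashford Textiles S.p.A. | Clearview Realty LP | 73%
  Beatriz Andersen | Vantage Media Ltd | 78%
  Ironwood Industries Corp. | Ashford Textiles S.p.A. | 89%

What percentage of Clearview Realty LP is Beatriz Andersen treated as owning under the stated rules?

28.245409%

Chain via Bluewater Manufacturing Inc. → Ironwood Industries Corp. → Ashford Textiles S.p.A. (R2): 53% × 79% × 89% × 73% = 27.202939% of Clearview Realty LP.
Chain via Vantage Media Ltd → Beacon Holdings Ltd → Redpoint Pharma AG (R2): 78% × 27% × 45% × 11% = 1.04247% of Clearview Realty LP.
Aggregating (R1): 27.202939% + 1.04247% = 28.245409%.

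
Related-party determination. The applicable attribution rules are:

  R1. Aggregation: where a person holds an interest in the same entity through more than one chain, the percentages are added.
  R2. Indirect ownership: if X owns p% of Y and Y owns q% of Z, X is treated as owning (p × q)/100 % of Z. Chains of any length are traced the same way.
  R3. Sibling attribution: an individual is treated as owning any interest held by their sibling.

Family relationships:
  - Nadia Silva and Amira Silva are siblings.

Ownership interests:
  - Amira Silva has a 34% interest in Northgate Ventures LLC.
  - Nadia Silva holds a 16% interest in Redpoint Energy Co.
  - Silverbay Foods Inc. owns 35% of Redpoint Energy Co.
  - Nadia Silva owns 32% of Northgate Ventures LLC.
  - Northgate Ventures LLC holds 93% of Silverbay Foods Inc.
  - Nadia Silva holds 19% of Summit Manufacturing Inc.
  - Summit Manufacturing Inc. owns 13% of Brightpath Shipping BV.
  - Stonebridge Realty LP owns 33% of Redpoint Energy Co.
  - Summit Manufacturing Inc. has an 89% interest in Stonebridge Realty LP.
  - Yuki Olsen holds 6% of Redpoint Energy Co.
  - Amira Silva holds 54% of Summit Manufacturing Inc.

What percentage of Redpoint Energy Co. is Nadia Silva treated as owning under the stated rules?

58.9231%

By sibling attribution (R3), Nadia Silva is treated as also owning Amira Silva's interest in Summit Manufacturing Inc, giving 19% + 54% = 73%.
By sibling attribution (R3), Nadia Silva is treated as also owning Amira Silva's interest in Northgate Ventures LLC, giving 32% + 34% = 66%.
Chain via Summit Manufacturing Inc. → Stonebridge Realty LP (R2): 73% × 89% × 33% = 21.4401% of Redpoint Energy Co.
Chain via Northgate Ventures LLC → Silverbay Foods Inc. (R2): 66% × 93% × 35% = 21.483% of Redpoint Energy Co.
Direct interest in Redpoint Energy Co: 16%.
Aggregating (R1): 21.4401% + 21.483% + 16% = 58.9231%.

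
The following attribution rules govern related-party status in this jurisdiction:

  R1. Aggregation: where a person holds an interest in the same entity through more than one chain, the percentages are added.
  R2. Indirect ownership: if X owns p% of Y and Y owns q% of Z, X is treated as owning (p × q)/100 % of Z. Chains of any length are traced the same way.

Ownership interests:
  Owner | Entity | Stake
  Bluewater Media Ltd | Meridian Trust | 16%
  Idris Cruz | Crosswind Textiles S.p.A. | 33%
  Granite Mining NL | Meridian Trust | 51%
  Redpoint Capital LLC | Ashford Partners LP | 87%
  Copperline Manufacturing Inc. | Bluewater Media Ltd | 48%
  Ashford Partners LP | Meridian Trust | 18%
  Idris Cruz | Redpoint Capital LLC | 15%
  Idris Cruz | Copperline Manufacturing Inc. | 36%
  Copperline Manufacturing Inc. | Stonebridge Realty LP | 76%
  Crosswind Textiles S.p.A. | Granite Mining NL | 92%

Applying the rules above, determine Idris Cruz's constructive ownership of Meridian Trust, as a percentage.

Chain via Copperline Manufacturing Inc. → Bluewater Media Ltd (R2): 36% × 48% × 16% = 2.7648% of Meridian Trust.
Chain via Crosswind Textiles S.p.A. → Granite Mining NL (R2): 33% × 92% × 51% = 15.4836% of Meridian Trust.
Chain via Redpoint Capital LLC → Ashford Partners LP (R2): 15% × 87% × 18% = 2.349% of Meridian Trust.
Aggregating (R1): 2.7648% + 15.4836% + 2.349% = 20.5974%.

20.5974%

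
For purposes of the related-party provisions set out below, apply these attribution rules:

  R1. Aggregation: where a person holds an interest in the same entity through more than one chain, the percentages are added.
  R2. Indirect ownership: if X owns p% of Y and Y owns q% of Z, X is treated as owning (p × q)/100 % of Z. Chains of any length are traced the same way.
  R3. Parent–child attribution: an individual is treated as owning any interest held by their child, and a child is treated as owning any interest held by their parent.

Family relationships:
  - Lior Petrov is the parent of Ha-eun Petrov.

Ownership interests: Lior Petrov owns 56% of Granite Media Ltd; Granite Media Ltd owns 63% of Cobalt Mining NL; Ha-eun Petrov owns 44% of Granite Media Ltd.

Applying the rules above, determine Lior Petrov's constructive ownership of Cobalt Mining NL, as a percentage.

63%

By parent–child attribution (R3), Lior Petrov is treated as also owning Ha-eun Petrov's interest in Granite Media Ltd, giving 56% + 44% = 100%.
Chain via Granite Media Ltd (R2): 100% × 63% = 63% of Cobalt Mining NL.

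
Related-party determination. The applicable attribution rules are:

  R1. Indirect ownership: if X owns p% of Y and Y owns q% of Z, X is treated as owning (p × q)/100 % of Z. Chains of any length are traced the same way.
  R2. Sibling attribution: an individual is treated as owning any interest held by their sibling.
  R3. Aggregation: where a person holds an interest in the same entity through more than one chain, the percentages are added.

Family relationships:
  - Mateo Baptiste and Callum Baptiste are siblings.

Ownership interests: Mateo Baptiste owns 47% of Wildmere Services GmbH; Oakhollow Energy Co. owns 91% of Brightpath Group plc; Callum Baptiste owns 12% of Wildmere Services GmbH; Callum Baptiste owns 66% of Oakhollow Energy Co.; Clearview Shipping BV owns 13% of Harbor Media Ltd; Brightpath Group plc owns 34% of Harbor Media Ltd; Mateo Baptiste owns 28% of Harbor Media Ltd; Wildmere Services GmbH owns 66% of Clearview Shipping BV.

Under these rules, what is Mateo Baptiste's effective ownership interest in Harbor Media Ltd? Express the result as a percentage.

53.4826%

By sibling attribution (R2), Mateo Baptiste is treated as also owning Callum Baptiste's interest in Wildmere Services GmbH, giving 47% + 12% = 59%.
By sibling attribution (R2), Mateo Baptiste is treated as owning Callum Baptiste's 66% interest in Oakhollow Energy Co.
Chain via Wildmere Services GmbH → Clearview Shipping BV (R1): 59% × 66% × 13% = 5.0622% of Harbor Media Ltd.
Direct interest in Harbor Media Ltd: 28%.
Chain via Oakhollow Energy Co. → Brightpath Group plc (R1): 66% × 91% × 34% = 20.4204% of Harbor Media Ltd.
Aggregating (R3): 5.0622% + 28% + 20.4204% = 53.4826%.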